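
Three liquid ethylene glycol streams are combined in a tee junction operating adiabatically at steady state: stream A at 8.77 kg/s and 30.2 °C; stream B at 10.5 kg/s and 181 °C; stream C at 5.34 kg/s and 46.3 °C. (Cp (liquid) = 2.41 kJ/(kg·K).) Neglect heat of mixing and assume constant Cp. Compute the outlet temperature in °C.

No heat crosses the boundary, so H_out = H_in.
T_out = Σ ṁᵢCp,ᵢTᵢ / Σ ṁᵢCp,ᵢ
      = 5814.4 / 59.31 = 98.033 °C

T_out = 98.0 °C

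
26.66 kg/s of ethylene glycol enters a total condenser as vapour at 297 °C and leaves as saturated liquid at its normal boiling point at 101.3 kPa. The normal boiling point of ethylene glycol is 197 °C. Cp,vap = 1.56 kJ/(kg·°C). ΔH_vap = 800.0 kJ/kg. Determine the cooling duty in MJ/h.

Q_c = 91800 MJ/h

vapour 297→197 °C: -156 kJ/kg
condensation at 197 °C: -800 kJ/kg
Δh = -156 + -800 = -956 kJ/kg
Q = ṁ·Δh = 26.66 kg/s × -956 kJ/kg = -25487 kJ/s
|Q| = 25487 kW = 91753 MJ/h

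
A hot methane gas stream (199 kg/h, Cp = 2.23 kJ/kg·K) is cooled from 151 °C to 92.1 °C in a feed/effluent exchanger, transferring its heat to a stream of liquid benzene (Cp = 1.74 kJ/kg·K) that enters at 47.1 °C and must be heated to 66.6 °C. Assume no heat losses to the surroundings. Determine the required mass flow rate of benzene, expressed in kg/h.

ṁ_c = 770 kg/h

Heat released by hot stream: Q = 199 × 2.23 × (151 − 92.1) = 26138 kJ/h
Energy balance on cold side (adiabatic exchanger): Q = ṁ_c·Cp_c·(T_c,out − T_c,in)
ṁ_c = 26138 / [1.74 × (66.6 − 47.1)] = 770.35 kg/h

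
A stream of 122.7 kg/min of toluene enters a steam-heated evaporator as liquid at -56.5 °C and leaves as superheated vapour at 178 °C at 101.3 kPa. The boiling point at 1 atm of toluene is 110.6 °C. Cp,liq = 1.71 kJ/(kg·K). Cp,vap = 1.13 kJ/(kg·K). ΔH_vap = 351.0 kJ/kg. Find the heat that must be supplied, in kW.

liquid -56.5→110.6 °C: 285.74 kJ/kg
vaporisation at 110.6 °C: 351 kJ/kg
vapour 110.6→178 °C: 76.162 kJ/kg
Δh = 285.74 + 351 + 76.162 = 712.9 kJ/kg
Q = ṁ·Δh = 122.7 kg/min × 712.9 kJ/kg = 87473 kJ/min
|Q| = 1457.9 kW

Q = 1460 kW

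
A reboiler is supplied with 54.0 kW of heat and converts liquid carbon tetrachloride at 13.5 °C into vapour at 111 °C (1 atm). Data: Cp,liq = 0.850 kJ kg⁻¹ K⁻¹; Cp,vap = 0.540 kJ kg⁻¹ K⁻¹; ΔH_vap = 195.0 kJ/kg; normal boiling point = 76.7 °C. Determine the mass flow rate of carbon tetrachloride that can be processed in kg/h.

Δh = 0.850×(76.7−13.5) + 195.0 + 0.540×(111−76.7) = 267.24 kJ/kg
Q = 54.0 kW = 54 kJ/s = 194400 kJ/h
ṁ = Q/Δh = 194400 / 267.24 = 727.43 kg/h

ṁ = 727 kg/h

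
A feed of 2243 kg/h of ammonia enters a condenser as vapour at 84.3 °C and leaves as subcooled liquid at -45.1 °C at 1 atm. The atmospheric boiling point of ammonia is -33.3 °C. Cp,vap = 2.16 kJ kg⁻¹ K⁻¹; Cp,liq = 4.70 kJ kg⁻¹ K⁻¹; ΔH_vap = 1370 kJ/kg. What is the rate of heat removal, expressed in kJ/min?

vapour 84.3→-33.3 °C: -254.02 kJ/kg
condensation at -33.3 °C: -1370 kJ/kg
liquid -33.3→-45.1 °C: -55.46 kJ/kg
Δh = -254.02 + -1370 + -55.46 = -1679.5 kJ/kg
Q = ṁ·Δh = 2243 kg/h × -1679.5 kJ/kg = -3.7671e+06 kJ/h
|Q| = 1046.4 kW = 62784 kJ/min

Q_c = 62800 kJ/min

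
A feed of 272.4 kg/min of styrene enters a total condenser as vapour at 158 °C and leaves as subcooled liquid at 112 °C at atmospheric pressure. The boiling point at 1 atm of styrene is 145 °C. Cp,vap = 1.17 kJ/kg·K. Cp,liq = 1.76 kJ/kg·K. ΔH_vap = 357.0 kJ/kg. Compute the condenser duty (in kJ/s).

vapour 158→145 °C: -15.21 kJ/kg
condensation at 145 °C: -357 kJ/kg
liquid 145→112 °C: -58.08 kJ/kg
Δh = -15.21 + -357 + -58.08 = -430.29 kJ/kg
Q = ṁ·Δh = 272.4 kg/min × -430.29 kJ/kg = -117210 kJ/min
|Q| = 1953.5 kW

Q_c = 1950 kJ/s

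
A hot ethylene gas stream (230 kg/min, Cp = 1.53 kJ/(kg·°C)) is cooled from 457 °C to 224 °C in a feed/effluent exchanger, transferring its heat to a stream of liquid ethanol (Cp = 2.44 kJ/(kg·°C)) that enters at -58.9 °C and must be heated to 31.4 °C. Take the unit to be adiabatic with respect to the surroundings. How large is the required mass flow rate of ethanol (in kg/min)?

Heat released by hot stream: Q = 230 × 1.53 × (457 − 224) = 81993 kJ/min
Energy balance on cold side (adiabatic exchanger): Q = ṁ_c·Cp_c·(T_c,out − T_c,in)
ṁ_c = 81993 / [2.44 × (31.4 − -58.9)] = 372.13 kg/min

ṁ_c = 372 kg/min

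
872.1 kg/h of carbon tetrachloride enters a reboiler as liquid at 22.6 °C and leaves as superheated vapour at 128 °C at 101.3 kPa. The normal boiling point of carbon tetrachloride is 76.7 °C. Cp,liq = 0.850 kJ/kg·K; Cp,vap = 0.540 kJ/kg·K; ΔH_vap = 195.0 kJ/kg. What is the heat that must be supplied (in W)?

liquid 22.6→76.7 °C: 45.985 kJ/kg
vaporisation at 76.7 °C: 195 kJ/kg
vapour 76.7→128 °C: 27.702 kJ/kg
Δh = 45.985 + 195 + 27.702 = 268.69 kJ/kg
Q = ṁ·Δh = 872.1 kg/h × 268.69 kJ/kg = 234320 kJ/h
|Q| = 65.089 kW = 65089 W

Q = 65100 W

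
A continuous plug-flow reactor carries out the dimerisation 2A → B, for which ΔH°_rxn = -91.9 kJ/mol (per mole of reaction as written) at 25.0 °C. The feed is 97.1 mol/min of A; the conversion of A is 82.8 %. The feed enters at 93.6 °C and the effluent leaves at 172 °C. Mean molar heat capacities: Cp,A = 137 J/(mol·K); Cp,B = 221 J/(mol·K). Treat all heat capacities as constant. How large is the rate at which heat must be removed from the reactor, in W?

Extent of reaction ξ = 0.828 × 97.1 / 2 = 40.199 mol/min
Reaction term: ξ·ΔH°_rxn = 40.199 × -91.9 = -3694.3 kJ/min
Sensible, feed 93.6→25 °C: -912.57 kJ/min
Outlet flows (mol/min): A 16.701, B 40.199
Sensible, products 25→172 °C: 1642.3 kJ/min
Q = ΔH = -2964.6 kJ/min = -49.41 kW
Heat removed = 49410 W

Q_out = 49400 W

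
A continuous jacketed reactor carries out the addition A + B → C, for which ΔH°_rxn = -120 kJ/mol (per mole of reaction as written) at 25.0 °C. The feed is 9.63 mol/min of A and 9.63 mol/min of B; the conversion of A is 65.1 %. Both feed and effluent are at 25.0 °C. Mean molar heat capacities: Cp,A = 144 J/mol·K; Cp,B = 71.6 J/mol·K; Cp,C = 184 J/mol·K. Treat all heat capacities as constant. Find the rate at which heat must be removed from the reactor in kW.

Q_out = 12.5 kW

Extent of reaction ξ = 0.651 × 9.63 = 6.2691 mol/min
Reaction term: ξ·ΔH°_rxn = 6.2691 × -120 = -752.3 kJ/min
Q = ΔH = -752.3 kJ/min = -12.538 kW
Heat removed = 12.538 kW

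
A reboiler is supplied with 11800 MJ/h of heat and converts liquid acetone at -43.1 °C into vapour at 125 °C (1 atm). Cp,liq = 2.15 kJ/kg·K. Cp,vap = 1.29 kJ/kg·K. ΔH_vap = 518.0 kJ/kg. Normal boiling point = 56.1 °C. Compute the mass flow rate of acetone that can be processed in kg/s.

ṁ = 4.00 kg/s

Δh = 2.15×(56.1−-43.1) + 518.0 + 1.29×(125−56.1) = 820.16 kJ/kg
Q = 11800 MJ/h = 3277.8 kJ/s = 3277.8 kJ/s
ṁ = Q/Δh = 3277.8 / 820.16 = 3.9965 kg/s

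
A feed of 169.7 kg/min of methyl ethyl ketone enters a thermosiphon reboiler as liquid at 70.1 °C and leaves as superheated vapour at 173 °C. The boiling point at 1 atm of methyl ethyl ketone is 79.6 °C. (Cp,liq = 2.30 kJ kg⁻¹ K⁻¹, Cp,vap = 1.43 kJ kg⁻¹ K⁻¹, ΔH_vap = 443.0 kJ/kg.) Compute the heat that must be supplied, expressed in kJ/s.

Q = 1690 kJ/s

liquid 70.1→79.6 °C: 21.85 kJ/kg
vaporisation at 79.6 °C: 443 kJ/kg
vapour 79.6→173 °C: 133.56 kJ/kg
Δh = 21.85 + 443 + 133.56 = 598.41 kJ/kg
Q = ṁ·Δh = 169.7 kg/min × 598.41 kJ/kg = 101550 kJ/min
|Q| = 1692.5 kW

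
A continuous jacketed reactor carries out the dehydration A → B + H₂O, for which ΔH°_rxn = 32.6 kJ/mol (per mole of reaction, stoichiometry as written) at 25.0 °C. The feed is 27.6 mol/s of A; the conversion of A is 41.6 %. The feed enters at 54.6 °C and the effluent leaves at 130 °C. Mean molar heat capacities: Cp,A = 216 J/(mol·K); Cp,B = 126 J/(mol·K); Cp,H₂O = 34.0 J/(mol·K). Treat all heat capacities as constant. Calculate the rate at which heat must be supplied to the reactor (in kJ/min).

Q_in = 45400 kJ/min

Extent of reaction ξ = 0.416 × 27.6 = 11.482 mol/s
Reaction term: ξ·ΔH°_rxn = 11.482 × 32.6 = 374.3 kJ/s
Sensible, feed 54.6→25 °C: -176.46 kJ/s
Outlet flows (mol/s): A 16.118, B 11.482, H₂O 11.482
Sensible, products 25→130 °C: 558.46 kJ/s
Q = ΔH = 756.29 kJ/s = 756.29 kW
Heat supplied = 45378 kJ/min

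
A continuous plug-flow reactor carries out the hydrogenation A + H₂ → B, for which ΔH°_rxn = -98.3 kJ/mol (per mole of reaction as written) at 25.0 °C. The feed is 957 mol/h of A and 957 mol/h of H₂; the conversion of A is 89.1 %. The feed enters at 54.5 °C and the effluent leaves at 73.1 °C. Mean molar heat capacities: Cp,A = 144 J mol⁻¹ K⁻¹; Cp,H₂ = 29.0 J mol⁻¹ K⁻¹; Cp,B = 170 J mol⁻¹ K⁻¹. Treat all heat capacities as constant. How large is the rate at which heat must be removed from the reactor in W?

Q_out = 22500 W

Extent of reaction ξ = 0.891 × 957 = 852.69 mol/h
Reaction term: ξ·ΔH°_rxn = 852.69 × -98.3 = -83819 kJ/h
Sensible, feed 54.5→25 °C: -4884 kJ/h
Outlet flows (mol/h): A 104.31, H₂ 104.31, B 852.69
Sensible, products 25→73.1 °C: 7840.4 kJ/h
Q = ΔH = -80863 kJ/h = -22.462 kW
Heat removed = 22462 W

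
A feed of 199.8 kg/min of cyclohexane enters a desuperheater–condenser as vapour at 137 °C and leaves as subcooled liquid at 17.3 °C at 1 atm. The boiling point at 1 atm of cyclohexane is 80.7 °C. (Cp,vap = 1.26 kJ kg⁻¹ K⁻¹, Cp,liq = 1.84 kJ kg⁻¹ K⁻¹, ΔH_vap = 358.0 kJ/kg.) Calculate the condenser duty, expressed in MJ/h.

vapour 137→80.7 °C: -70.938 kJ/kg
condensation at 80.7 °C: -358 kJ/kg
liquid 80.7→17.3 °C: -116.66 kJ/kg
Δh = -70.938 + -358 + -116.66 = -545.59 kJ/kg
Q = ṁ·Δh = 199.8 kg/min × -545.59 kJ/kg = -109010 kJ/min
|Q| = 1816.8 kW = 6540.6 MJ/h

Q_c = 6540 MJ/h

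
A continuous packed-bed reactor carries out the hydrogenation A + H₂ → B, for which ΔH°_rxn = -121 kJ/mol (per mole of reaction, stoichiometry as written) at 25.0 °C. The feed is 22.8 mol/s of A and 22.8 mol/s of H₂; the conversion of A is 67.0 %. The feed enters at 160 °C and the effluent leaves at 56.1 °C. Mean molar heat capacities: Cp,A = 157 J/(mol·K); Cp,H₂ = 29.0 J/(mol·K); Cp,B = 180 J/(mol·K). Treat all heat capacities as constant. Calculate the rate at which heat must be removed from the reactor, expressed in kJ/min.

Q_out = 138000 kJ/min

Extent of reaction ξ = 0.670 × 22.8 = 15.276 mol/s
Reaction term: ξ·ΔH°_rxn = 15.276 × -121 = -1848.4 kJ/s
Sensible, feed 160→25 °C: -572.51 kJ/s
Outlet flows (mol/s): A 7.524, H₂ 7.524, B 15.276
Sensible, products 25→56.1 °C: 129.04 kJ/s
Q = ΔH = -2291.9 kJ/s = -2291.9 kW
Heat removed = 137510 kJ/min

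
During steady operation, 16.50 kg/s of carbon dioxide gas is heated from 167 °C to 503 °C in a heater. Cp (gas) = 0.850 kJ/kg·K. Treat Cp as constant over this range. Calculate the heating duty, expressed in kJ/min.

Q = 283000 kJ/min

Q = ṁ·Cp·ΔT = 16.50 × 0.850 × (503 − 167) = 4712.4 kJ/s
Heating duty = 282740 kJ/min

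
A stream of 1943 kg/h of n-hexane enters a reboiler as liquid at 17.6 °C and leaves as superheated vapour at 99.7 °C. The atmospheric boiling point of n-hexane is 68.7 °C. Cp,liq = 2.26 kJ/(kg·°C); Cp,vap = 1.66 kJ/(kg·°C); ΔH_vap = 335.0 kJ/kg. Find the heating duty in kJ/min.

Q = 16300 kJ/min

liquid 17.6→68.7 °C: 115.49 kJ/kg
vaporisation at 68.7 °C: 335 kJ/kg
vapour 68.7→99.7 °C: 51.46 kJ/kg
Δh = 115.49 + 335 + 51.46 = 501.95 kJ/kg
Q = ṁ·Δh = 1943 kg/h × 501.95 kJ/kg = 975280 kJ/h
|Q| = 270.91 kW = 16255 kJ/min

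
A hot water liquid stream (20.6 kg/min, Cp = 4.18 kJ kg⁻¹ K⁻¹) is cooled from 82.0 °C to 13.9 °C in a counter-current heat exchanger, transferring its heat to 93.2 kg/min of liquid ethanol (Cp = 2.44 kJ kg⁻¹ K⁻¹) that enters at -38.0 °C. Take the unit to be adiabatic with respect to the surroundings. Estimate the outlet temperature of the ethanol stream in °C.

Heat released by hot stream: Q = 20.6 × 4.18 × (82.0 − 13.9) = 5864 kJ/min
Energy balance on cold side (adiabatic exchanger): Q = ṁ_c·Cp_c·(T_c,out − T_c,in)
T_c,out = -38.0 + 5864/(93.2 × 2.44) = -12.214 °C

T_c,out = -12.2 °C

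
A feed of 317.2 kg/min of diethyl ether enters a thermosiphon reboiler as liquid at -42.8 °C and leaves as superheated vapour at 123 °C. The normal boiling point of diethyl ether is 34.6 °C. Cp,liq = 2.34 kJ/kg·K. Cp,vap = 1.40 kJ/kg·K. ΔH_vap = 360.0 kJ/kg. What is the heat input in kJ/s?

Q = 3510 kJ/s

liquid -42.8→34.6 °C: 181.12 kJ/kg
vaporisation at 34.6 °C: 360 kJ/kg
vapour 34.6→123 °C: 123.76 kJ/kg
Δh = 181.12 + 360 + 123.76 = 664.88 kJ/kg
Q = ṁ·Δh = 317.2 kg/min × 664.88 kJ/kg = 210900 kJ/min
|Q| = 3515 kW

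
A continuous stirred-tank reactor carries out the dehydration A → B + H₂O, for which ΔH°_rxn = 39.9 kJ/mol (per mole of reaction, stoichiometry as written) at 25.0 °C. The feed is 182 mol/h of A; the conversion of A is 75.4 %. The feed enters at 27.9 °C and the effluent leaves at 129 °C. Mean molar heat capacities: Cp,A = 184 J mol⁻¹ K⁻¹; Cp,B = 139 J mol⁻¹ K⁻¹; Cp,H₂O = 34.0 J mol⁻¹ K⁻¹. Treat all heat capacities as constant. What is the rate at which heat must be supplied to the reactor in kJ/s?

Extent of reaction ξ = 0.754 × 182 = 137.23 mol/h
Reaction term: ξ·ΔH°_rxn = 137.23 × 39.9 = 5475.4 kJ/h
Sensible, feed 27.9→25 °C: -97.115 kJ/h
Outlet flows (mol/h): A 44.772, B 137.23, H₂O 137.23
Sensible, products 25→129 °C: 3325.8 kJ/h
Q = ΔH = 8704 kJ/h = 2.4178 kW
Heat supplied = 2.4178 kJ/s

Q_in = 2.42 kJ/s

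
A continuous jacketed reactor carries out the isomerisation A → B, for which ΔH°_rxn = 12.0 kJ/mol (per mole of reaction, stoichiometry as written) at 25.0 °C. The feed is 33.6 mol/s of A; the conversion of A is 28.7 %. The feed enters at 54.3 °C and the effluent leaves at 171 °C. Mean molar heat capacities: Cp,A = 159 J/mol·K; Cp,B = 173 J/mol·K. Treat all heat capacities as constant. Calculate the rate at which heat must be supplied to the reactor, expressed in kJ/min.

Q_in = 45500 kJ/min

Extent of reaction ξ = 0.287 × 33.6 = 9.6432 mol/s
Reaction term: ξ·ΔH°_rxn = 9.6432 × 12.0 = 115.72 kJ/s
Sensible, feed 54.3→25 °C: -156.53 kJ/s
Outlet flows (mol/s): A 23.957, B 9.6432
Sensible, products 25→171 °C: 799.7 kJ/s
Q = ΔH = 758.89 kJ/s = 758.89 kW
Heat supplied = 45533 kJ/min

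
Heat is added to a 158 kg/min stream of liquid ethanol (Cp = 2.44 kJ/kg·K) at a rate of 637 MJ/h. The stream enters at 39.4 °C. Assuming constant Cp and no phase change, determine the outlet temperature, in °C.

T_out = 66.9 °C

Q = 637 MJ/h = 10617 kJ/min
ΔT = Q/(ṁ·Cp) = 10617/(158×2.44) = 27.539 K
T_out = 39.4 + 27.539 = 66.939 °C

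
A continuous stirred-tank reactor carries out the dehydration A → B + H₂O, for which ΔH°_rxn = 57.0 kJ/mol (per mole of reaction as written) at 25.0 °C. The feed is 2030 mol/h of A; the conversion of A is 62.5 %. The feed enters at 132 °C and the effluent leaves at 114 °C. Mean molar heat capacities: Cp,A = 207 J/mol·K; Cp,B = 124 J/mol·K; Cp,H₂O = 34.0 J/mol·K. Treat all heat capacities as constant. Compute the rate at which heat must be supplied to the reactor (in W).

Extent of reaction ξ = 0.625 × 2030 = 1268.8 mol/h
Reaction term: ξ·ΔH°_rxn = 1268.8 × 57.0 = 72319 kJ/h
Sensible, feed 132→25 °C: -44962 kJ/h
Outlet flows (mol/h): A 761.25, B 1268.8, H₂O 1268.8
Sensible, products 25→114 °C: 31866 kJ/h
Q = ΔH = 59222 kJ/h = 16.451 kW
Heat supplied = 16451 W

Q_in = 16500 W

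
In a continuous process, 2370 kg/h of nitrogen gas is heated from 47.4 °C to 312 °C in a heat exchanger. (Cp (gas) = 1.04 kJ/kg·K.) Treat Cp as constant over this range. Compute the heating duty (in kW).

Q = ṁ·Cp·ΔT = 2370 × 1.04 × (312 − 47.4) = 652190 kJ/h
Converting: 652190 / 3600 s = 181.16 kW

Q = 181 kW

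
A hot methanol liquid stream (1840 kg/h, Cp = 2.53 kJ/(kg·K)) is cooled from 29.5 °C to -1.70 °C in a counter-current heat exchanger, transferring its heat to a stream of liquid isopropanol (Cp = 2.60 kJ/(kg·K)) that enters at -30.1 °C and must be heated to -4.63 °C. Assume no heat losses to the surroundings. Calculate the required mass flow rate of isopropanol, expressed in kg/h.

ṁ_c = 2190 kg/h

Heat released by hot stream: Q = 1840 × 2.53 × (29.5 − -1.70) = 145240 kJ/h
Energy balance on cold side (adiabatic exchanger): Q = ṁ_c·Cp_c·(T_c,out − T_c,in)
ṁ_c = 145240 / [2.60 × (-4.63 − -30.1)] = 2193.3 kg/h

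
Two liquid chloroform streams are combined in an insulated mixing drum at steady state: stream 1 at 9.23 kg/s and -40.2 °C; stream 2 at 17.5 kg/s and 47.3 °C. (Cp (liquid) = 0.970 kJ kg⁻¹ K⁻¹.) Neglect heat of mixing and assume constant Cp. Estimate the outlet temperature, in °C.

T_out = 17.1 °C

Energy balance with Q = 0: Σ ṁᵢCp,ᵢ(T_out − Tᵢ) = 0
Σ ṁᵢCp,ᵢTᵢ = 9.23×0.970×-40.2 + 17.5×0.970×47.3 = 443
Σ ṁᵢCp,ᵢ = 9.23×0.970 + 17.5×0.970 = 25.928
T_out = 443 / 25.928 = 17.086 °C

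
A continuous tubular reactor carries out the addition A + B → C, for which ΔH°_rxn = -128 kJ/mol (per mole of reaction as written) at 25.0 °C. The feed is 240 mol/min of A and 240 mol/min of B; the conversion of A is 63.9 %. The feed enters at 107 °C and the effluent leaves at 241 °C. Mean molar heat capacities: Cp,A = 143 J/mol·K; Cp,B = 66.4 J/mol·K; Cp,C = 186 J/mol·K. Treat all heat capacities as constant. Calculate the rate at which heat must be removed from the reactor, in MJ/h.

Extent of reaction ξ = 0.639 × 240 = 153.36 mol/min
Reaction term: ξ·ΔH°_rxn = 153.36 × -128 = -19630 kJ/min
Sensible, feed 107→25 °C: -4121 kJ/min
Outlet flows (mol/min): A 86.64, B 86.64, C 153.36
Sensible, products 25→241 °C: 10080 kJ/min
Q = ΔH = -13671 kJ/min = -227.85 kW
Heat removed = 820.26 MJ/h

Q_out = 820 MJ/h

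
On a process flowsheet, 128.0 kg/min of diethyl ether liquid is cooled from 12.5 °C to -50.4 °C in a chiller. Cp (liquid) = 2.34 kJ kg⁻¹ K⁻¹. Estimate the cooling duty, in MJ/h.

Q_c = 1130 MJ/h

Q = ṁ·Cp·ΔT = 128.0 × 2.34 × (-50.4 − 12.5) = -18840 kJ/min
Converting: 18840 / 60 s = 314 kW
Cooling duty = 1130.4 MJ/h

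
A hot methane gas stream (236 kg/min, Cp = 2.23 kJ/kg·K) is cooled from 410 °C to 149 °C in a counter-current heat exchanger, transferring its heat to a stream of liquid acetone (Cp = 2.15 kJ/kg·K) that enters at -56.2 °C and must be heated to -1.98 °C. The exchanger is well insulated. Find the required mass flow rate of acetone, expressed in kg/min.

ṁ_c = 1180 kg/min

Heat released by hot stream: Q = 236 × 2.23 × (410 − 149) = 137360 kJ/min
Energy balance on cold side (adiabatic exchanger): Q = ṁ_c·Cp_c·(T_c,out − T_c,in)
ṁ_c = 137360 / [2.15 × (-1.98 − -56.2)] = 1178.3 kg/min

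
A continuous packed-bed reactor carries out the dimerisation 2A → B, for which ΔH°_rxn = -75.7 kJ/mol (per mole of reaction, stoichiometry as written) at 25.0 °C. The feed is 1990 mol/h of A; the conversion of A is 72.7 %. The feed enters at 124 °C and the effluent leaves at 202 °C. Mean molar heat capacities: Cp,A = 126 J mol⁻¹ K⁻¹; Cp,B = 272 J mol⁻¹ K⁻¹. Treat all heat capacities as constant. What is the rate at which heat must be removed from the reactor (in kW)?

Extent of reaction ξ = 0.727 × 1990 / 2 = 723.37 mol/h
Reaction term: ξ·ΔH°_rxn = 723.37 × -75.7 = -54759 kJ/h
Sensible, feed 124→25 °C: -24823 kJ/h
Outlet flows (mol/h): A 543.27, B 723.37
Sensible, products 25→202 °C: 46942 kJ/h
Q = ΔH = -32640 kJ/h = -9.0667 kW
Heat removed = 9.0667 kW

Q_out = 9.07 kW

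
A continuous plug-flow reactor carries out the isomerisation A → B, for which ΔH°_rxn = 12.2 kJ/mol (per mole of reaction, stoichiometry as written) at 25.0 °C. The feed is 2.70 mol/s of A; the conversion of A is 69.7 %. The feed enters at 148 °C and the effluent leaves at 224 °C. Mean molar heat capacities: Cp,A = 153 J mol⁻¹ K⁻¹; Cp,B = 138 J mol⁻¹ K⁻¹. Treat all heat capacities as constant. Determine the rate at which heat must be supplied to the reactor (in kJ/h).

Extent of reaction ξ = 0.697 × 2.70 = 1.8819 mol/s
Reaction term: ξ·ΔH°_rxn = 1.8819 × 12.2 = 22.959 kJ/s
Sensible, feed 148→25 °C: -50.811 kJ/s
Outlet flows (mol/s): A 0.8181, B 1.8819
Sensible, products 25→224 °C: 76.589 kJ/s
Q = ΔH = 48.737 kJ/s = 48.737 kW
Heat supplied = 175450 kJ/h

Q_in = 175000 kJ/h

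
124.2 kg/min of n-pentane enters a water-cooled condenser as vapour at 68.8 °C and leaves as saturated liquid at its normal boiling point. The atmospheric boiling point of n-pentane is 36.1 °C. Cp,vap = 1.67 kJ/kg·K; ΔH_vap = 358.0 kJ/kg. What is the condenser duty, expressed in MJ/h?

vapour 68.8→36.1 °C: -54.609 kJ/kg
condensation at 36.1 °C: -358 kJ/kg
Δh = -54.609 + -358 = -412.61 kJ/kg
Q = ṁ·Δh = 124.2 kg/min × -412.61 kJ/kg = -51246 kJ/min
|Q| = 854.1 kW = 3074.8 MJ/h

Q_c = 3070 MJ/h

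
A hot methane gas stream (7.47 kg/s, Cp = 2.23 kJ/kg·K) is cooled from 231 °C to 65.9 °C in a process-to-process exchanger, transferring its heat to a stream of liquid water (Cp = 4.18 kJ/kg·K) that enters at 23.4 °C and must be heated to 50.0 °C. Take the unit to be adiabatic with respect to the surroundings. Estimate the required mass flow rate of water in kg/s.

ṁ_c = 24.7 kg/s

Heat released by hot stream: Q = 7.47 × 2.23 × (231 − 65.9) = 2750.3 kJ/s
Energy balance on cold side (adiabatic exchanger): Q = ṁ_c·Cp_c·(T_c,out − T_c,in)
ṁ_c = 2750.3 / [4.18 × (50.0 − 23.4)] = 24.735 kg/s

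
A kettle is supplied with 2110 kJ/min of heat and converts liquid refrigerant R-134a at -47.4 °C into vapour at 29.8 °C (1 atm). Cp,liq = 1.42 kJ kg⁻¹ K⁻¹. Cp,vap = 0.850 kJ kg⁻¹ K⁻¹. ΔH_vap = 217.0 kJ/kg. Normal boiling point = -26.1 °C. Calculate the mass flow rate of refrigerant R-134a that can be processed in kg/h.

Δh = 1.42×(-26.1−-47.4) + 217.0 + 0.850×(29.8−-26.1) = 294.76 kJ/kg
Q = 2110 kJ/min = 35.167 kJ/s = 126600 kJ/h
ṁ = Q/Δh = 126600 / 294.76 = 429.5 kg/h

ṁ = 430 kg/h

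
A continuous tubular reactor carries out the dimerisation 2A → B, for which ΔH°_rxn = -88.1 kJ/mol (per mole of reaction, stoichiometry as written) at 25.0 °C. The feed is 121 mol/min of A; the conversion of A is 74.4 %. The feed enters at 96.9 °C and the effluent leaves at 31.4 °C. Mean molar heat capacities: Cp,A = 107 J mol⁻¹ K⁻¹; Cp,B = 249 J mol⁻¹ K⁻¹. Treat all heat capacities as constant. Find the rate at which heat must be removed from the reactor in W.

Q_out = 80100 W

Extent of reaction ξ = 0.744 × 121 / 2 = 45.012 mol/min
Reaction term: ξ·ΔH°_rxn = 45.012 × -88.1 = -3965.6 kJ/min
Sensible, feed 96.9→25 °C: -930.89 kJ/min
Outlet flows (mol/min): A 30.976, B 45.012
Sensible, products 25→31.4 °C: 92.943 kJ/min
Q = ΔH = -4803.5 kJ/min = -80.058 kW
Heat removed = 80058 W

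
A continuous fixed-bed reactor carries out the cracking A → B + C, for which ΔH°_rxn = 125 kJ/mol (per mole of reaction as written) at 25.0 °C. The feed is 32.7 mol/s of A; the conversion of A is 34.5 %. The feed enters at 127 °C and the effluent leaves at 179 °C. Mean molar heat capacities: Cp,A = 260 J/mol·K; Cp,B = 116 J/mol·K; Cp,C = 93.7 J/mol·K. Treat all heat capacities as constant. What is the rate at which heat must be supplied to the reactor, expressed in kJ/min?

Extent of reaction ξ = 0.345 × 32.7 = 11.281 mol/s
Reaction term: ξ·ΔH°_rxn = 11.281 × 125 = 1410.2 kJ/s
Sensible, feed 127→25 °C: -867.2 kJ/s
Outlet flows (mol/s): A 21.419, B 11.281, C 11.281
Sensible, products 25→179 °C: 1221.9 kJ/s
Q = ΔH = 1764.9 kJ/s = 1764.9 kW
Heat supplied = 105890 kJ/min

Q_in = 106000 kJ/min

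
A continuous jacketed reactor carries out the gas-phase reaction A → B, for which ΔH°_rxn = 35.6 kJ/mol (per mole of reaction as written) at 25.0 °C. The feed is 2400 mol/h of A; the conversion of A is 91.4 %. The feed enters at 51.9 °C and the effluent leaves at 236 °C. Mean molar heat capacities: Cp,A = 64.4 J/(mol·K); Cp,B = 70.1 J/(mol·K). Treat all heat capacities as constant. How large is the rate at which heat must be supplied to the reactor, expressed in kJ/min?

Q_in = 1820 kJ/min

Extent of reaction ξ = 0.914 × 2400 = 2193.6 mol/h
Reaction term: ξ·ΔH°_rxn = 2193.6 × 35.6 = 78092 kJ/h
Sensible, feed 51.9→25 °C: -4157.7 kJ/h
Outlet flows (mol/h): A 206.4, B 2193.6
Sensible, products 25→236 °C: 35250 kJ/h
Q = ΔH = 109180 kJ/h = 30.329 kW
Heat supplied = 1819.7 kJ/min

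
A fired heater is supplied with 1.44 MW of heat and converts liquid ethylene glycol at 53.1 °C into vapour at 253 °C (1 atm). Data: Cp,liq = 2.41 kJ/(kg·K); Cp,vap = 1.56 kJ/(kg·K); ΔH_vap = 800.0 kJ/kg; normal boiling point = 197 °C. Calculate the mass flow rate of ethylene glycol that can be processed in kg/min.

ṁ = 70.0 kg/min

Δh = 2.41×(197−53.1) + 800.0 + 1.56×(253−197) = 1234.2 kJ/kg
Q = 1.44 MW = 1440 kJ/s = 86400 kJ/min
ṁ = Q/Δh = 86400 / 1234.2 = 70.007 kg/min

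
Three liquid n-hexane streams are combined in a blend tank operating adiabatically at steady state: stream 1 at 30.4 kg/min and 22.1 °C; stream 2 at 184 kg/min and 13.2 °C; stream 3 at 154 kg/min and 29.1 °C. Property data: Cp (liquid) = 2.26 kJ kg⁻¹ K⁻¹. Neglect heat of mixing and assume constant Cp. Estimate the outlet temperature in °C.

Energy balance with Q = 0: Σ ṁᵢCp,ᵢ(T_out − Tᵢ) = 0
T_out = Σ ṁᵢCp,ᵢTᵢ / Σ ṁᵢCp,ᵢ
      = 17135 / 832.58 = 20.581 °C

T_out = 20.6 °C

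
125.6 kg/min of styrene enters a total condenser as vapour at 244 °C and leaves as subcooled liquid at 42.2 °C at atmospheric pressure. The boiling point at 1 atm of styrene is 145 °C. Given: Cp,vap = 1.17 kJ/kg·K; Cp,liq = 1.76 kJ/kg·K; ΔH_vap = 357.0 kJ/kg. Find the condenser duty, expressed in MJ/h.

Q_c = 4930 MJ/h

vapour 244→145 °C: -115.83 kJ/kg
condensation at 145 °C: -357 kJ/kg
liquid 145→42.2 °C: -180.93 kJ/kg
Δh = -115.83 + -357 + -180.93 = -653.76 kJ/kg
Q = ṁ·Δh = 125.6 kg/min × -653.76 kJ/kg = -82112 kJ/min
|Q| = 1368.5 kW = 4926.7 MJ/h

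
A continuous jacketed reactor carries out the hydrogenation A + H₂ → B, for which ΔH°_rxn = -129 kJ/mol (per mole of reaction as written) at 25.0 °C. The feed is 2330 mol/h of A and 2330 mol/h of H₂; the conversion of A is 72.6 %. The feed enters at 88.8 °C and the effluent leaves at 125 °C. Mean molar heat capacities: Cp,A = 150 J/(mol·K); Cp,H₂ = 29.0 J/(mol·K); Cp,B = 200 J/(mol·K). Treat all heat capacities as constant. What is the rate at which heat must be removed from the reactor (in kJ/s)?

Extent of reaction ξ = 0.726 × 2330 = 1691.6 mol/h
Reaction term: ξ·ΔH°_rxn = 1691.6 × -129 = -218210 kJ/h
Sensible, feed 88.8→25 °C: -26609 kJ/h
Outlet flows (mol/h): A 638.42, H₂ 638.42, B 1691.6
Sensible, products 25→125 °C: 45259 kJ/h
Q = ΔH = -199560 kJ/h = -55.434 kW
Heat removed = 55.434 kJ/s

Q_out = 55.4 kJ/s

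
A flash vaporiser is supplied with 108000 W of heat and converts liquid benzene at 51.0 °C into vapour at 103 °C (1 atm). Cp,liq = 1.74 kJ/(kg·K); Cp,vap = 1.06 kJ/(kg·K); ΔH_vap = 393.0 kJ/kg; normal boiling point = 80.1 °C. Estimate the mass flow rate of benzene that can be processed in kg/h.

Δh = 1.74×(80.1−51.0) + 393.0 + 1.06×(103−80.1) = 467.91 kJ/kg
Q = 108000 W = 108 kJ/s = 388800 kJ/h
ṁ = Q/Δh = 388800 / 467.91 = 830.93 kg/h

ṁ = 831 kg/h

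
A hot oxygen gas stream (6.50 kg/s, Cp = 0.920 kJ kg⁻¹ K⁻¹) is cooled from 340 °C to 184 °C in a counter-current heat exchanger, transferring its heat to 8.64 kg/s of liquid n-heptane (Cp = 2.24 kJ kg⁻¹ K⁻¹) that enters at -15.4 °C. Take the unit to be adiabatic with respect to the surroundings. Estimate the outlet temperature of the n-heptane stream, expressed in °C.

Heat released by hot stream: Q = 6.50 × 0.920 × (340 − 184) = 932.88 kJ/s
Energy balance on cold side (adiabatic exchanger): Q = ṁ_c·Cp_c·(T_c,out − T_c,in)
T_c,out = -15.4 + 932.88/(8.64 × 2.24) = 32.802 °C

T_c,out = 32.8 °C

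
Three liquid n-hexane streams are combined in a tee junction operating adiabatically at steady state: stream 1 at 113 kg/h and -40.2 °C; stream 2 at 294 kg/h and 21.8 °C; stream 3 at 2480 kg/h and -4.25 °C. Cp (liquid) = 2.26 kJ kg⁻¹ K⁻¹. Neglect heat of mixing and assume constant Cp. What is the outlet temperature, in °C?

T_out = -3.00 °C

No heat crosses the boundary, so H_out = H_in.
T_out = Σ ṁᵢCp,ᵢTᵢ / Σ ṁᵢCp,ᵢ
      = -19602 / 6524.6 = -3.0043 °C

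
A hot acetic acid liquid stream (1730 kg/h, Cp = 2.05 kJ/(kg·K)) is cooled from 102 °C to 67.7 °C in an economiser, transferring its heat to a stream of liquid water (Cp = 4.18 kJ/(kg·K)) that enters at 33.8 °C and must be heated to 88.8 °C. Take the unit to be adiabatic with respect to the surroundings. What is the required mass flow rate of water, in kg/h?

Heat released by hot stream: Q = 1730 × 2.05 × (102 − 67.7) = 121640 kJ/h
Energy balance on cold side (adiabatic exchanger): Q = ṁ_c·Cp_c·(T_c,out − T_c,in)
ṁ_c = 121640 / [4.18 × (88.8 − 33.8)] = 529.12 kg/h

ṁ_c = 529 kg/h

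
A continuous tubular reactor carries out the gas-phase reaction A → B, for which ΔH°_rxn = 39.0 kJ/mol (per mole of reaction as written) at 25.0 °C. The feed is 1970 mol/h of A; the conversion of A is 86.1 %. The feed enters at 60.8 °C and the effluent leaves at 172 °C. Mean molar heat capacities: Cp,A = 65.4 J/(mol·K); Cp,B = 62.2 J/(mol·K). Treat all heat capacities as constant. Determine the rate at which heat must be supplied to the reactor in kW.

Q_in = 22.1 kW

Extent of reaction ξ = 0.861 × 1970 = 1696.2 mol/h
Reaction term: ξ·ΔH°_rxn = 1696.2 × 39.0 = 66151 kJ/h
Sensible, feed 60.8→25 °C: -4612.4 kJ/h
Outlet flows (mol/h): A 273.83, B 1696.2
Sensible, products 25→172 °C: 18141 kJ/h
Q = ΔH = 79680 kJ/h = 22.133 kW
Heat supplied = 22.133 kW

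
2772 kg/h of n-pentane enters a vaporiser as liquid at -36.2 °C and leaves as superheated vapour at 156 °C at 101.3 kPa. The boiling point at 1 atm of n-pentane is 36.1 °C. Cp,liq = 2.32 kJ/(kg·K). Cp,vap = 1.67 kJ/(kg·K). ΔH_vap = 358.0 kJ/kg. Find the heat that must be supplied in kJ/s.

liquid -36.2→36.1 °C: 167.74 kJ/kg
vaporisation at 36.1 °C: 358 kJ/kg
vapour 36.1→156 °C: 200.23 kJ/kg
Δh = 167.74 + 358 + 200.23 = 725.97 kJ/kg
Q = ṁ·Δh = 2772 kg/h × 725.97 kJ/kg = 2.0124e+06 kJ/h
|Q| = 559 kW

Q = 559 kJ/s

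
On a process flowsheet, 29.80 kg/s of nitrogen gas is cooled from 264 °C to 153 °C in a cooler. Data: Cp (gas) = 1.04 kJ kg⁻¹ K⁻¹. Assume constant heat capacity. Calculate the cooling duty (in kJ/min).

Q = ṁ·Cp·ΔT = 29.80 × 1.04 × (153 − 264) = -3440.1 kJ/s
Cooling duty = 206410 kJ/min

Q_c = 206000 kJ/min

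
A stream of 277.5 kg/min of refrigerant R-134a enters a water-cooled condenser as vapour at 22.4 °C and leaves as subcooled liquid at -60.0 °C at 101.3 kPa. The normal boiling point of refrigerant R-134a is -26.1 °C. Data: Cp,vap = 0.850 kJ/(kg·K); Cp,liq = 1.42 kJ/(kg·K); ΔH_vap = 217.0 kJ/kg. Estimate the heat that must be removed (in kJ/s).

vapour 22.4→-26.1 °C: -41.225 kJ/kg
condensation at -26.1 °C: -217 kJ/kg
liquid -26.1→-60.0 °C: -48.138 kJ/kg
Δh = -41.225 + -217 + -48.138 = -306.36 kJ/kg
Q = ṁ·Δh = 277.5 kg/min × -306.36 kJ/kg = -85016 kJ/min
|Q| = 1416.9 kW

Q_c = 1420 kJ/s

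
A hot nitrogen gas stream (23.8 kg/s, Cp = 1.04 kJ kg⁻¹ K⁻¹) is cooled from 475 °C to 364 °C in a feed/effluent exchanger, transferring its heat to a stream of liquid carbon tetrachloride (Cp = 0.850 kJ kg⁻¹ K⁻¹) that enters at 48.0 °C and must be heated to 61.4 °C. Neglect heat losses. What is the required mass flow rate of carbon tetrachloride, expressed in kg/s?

ṁ_c = 241 kg/s

Heat released by hot stream: Q = 23.8 × 1.04 × (475 − 364) = 2747.5 kJ/s
Energy balance on cold side (adiabatic exchanger): Q = ṁ_c·Cp_c·(T_c,out − T_c,in)
ṁ_c = 2747.5 / [0.850 × (61.4 − 48.0)] = 241.22 kg/s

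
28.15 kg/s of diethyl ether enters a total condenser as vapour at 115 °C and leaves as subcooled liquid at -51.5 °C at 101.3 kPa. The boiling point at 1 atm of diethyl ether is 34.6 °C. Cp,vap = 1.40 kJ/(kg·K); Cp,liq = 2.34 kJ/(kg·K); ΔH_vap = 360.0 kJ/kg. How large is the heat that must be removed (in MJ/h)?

vapour 115→34.6 °C: -112.56 kJ/kg
condensation at 34.6 °C: -360 kJ/kg
liquid 34.6→-51.5 °C: -201.47 kJ/kg
Δh = -112.56 + -360 + -201.47 = -674.03 kJ/kg
Q = ṁ·Δh = 28.15 kg/s × -674.03 kJ/kg = -18974 kJ/s
|Q| = 18974 kW = 68307 MJ/h

Q_c = 68300 MJ/h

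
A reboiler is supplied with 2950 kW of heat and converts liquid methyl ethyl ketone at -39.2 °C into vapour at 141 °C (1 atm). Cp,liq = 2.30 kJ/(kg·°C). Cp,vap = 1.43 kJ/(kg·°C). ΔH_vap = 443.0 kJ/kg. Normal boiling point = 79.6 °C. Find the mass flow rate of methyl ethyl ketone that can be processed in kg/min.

Δh = 2.30×(79.6−-39.2) + 443.0 + 1.43×(141−79.6) = 804.04 kJ/kg
Q = 2950 kW = 2950 kJ/s = 177000 kJ/min
ṁ = Q/Δh = 177000 / 804.04 = 220.14 kg/min

ṁ = 220 kg/min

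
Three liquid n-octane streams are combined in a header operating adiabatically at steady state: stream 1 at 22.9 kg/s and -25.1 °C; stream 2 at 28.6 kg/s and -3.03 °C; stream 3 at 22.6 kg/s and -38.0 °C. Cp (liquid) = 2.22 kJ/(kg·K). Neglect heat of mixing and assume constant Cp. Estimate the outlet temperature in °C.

T_out = -20.5 °C

Adiabatic, steady state ⇒ Σ ṁᵢCp,ᵢ(T_out − Tᵢ) = 0
Σ ṁᵢCp,ᵢTᵢ = 22.9×2.22×-25.1 + 28.6×2.22×-3.03 + 22.6×2.22×-38.0 = -3375
Σ ṁᵢCp,ᵢ = 22.9×2.22 + 28.6×2.22 + 22.6×2.22 = 164.5
T_out = -3375 / 164.5 = -20.516 °C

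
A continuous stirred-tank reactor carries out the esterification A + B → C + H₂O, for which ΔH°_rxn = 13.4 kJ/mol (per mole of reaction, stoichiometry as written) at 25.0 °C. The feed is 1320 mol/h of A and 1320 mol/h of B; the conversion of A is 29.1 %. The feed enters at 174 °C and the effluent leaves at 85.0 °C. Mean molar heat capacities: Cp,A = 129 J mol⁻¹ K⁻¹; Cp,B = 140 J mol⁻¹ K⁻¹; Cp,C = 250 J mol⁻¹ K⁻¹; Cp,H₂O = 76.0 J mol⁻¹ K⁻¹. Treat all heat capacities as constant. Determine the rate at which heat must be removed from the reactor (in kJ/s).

Extent of reaction ξ = 0.291 × 1320 = 384.12 mol/h
Reaction term: ξ·ΔH°_rxn = 384.12 × 13.4 = 5147.2 kJ/h
Sensible, feed 174→25 °C: -52907 kJ/h
Outlet flows (mol/h): A 935.88, B 935.88, C 384.12, H₂O 384.12
Sensible, products 25→85.0 °C: 22618 kJ/h
Q = ΔH = -25141 kJ/h = -6.9837 kW
Heat removed = 6.9837 kJ/s

Q_out = 6.98 kJ/s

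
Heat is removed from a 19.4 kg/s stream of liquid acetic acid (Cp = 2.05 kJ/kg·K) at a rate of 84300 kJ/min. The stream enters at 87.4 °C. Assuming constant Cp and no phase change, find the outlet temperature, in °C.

T_out = 52.1 °C

Q = 84300 kJ/min = 1405 kJ/s
ΔT = Q/(ṁ·Cp) = 1405/(19.4×2.05) = 35.328 K
T_out = 87.4 − 35.328 = 52.072 °C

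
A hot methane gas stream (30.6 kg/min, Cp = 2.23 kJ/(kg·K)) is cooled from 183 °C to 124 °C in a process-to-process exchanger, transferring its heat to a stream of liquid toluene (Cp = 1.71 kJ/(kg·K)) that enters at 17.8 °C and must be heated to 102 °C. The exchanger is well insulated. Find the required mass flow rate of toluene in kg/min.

Heat released by hot stream: Q = 30.6 × 2.23 × (183 − 124) = 4026 kJ/min
Energy balance on cold side (adiabatic exchanger): Q = ṁ_c·Cp_c·(T_c,out − T_c,in)
ṁ_c = 4026 / [1.71 × (102 − 17.8)] = 27.962 kg/min

ṁ_c = 28.0 kg/min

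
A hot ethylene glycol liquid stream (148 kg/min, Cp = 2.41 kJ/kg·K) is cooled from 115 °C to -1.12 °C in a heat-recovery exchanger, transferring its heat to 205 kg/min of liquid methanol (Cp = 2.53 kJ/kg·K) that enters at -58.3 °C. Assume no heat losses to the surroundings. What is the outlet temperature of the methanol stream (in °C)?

Heat released by hot stream: Q = 148 × 2.41 × (115 − -1.12) = 41418 kJ/min
Energy balance on cold side (adiabatic exchanger): Q = ṁ_c·Cp_c·(T_c,out − T_c,in)
T_c,out = -58.3 + 41418/(205 × 2.53) = 21.557 °C

T_c,out = 21.6 °C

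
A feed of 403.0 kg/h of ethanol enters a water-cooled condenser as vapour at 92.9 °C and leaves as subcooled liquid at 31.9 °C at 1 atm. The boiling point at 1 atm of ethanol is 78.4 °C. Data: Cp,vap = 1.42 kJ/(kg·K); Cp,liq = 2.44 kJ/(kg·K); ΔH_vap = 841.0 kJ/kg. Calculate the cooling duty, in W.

Q_c = 109000 W

vapour 92.9→78.4 °C: -20.59 kJ/kg
condensation at 78.4 °C: -841 kJ/kg
liquid 78.4→31.9 °C: -113.46 kJ/kg
Δh = -20.59 + -841 + -113.46 = -975.05 kJ/kg
Q = ṁ·Δh = 403.0 kg/h × -975.05 kJ/kg = -392950 kJ/h
|Q| = 109.15 kW = 109150 W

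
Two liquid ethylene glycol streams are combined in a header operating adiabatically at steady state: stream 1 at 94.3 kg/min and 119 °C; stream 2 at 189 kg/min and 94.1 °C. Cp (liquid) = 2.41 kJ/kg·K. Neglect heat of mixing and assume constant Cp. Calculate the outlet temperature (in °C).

T_out = 102 °C

Energy balance with Q = 0: Σ ṁᵢCp,ᵢ(T_out − Tᵢ) = 0
T_out = Σ ṁᵢCp,ᵢTᵢ / Σ ṁᵢCp,ᵢ
      = 69906 / 682.75 = 102.39 °C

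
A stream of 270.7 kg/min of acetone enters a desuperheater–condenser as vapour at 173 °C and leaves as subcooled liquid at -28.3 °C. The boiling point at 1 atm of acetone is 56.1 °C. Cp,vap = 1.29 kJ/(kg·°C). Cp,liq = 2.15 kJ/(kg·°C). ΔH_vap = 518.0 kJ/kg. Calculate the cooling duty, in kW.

vapour 173→56.1 °C: -150.8 kJ/kg
condensation at 56.1 °C: -518 kJ/kg
liquid 56.1→-28.3 °C: -181.46 kJ/kg
Δh = -150.8 + -518 + -181.46 = -850.26 kJ/kg
Q = ṁ·Δh = 270.7 kg/min × -850.26 kJ/kg = -230170 kJ/min
|Q| = 3836.1 kW

Q_c = 3840 kW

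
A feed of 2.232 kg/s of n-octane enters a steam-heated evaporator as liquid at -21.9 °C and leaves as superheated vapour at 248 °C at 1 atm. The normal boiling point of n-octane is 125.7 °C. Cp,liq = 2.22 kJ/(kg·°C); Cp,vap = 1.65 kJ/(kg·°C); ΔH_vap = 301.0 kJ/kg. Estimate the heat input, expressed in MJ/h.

liquid -21.9→125.7 °C: 327.67 kJ/kg
vaporisation at 125.7 °C: 301 kJ/kg
vapour 125.7→248 °C: 201.79 kJ/kg
Δh = 327.67 + 301 + 201.79 = 830.47 kJ/kg
Q = ṁ·Δh = 2.232 kg/s × 830.47 kJ/kg = 1853.6 kJ/s
|Q| = 1853.6 kW = 6673 MJ/h

Q = 6670 MJ/h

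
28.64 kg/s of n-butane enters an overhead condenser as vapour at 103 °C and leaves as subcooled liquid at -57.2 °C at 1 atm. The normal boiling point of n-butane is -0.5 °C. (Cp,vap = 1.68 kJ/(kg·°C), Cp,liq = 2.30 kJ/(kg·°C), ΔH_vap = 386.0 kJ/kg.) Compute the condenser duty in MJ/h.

vapour 103→-0.5 °C: -173.88 kJ/kg
condensation at -0.5 °C: -386 kJ/kg
liquid -0.5→-57.2 °C: -130.41 kJ/kg
Δh = -173.88 + -386 + -130.41 = -690.29 kJ/kg
Q = ṁ·Δh = 28.64 kg/s × -690.29 kJ/kg = -19770 kJ/s
|Q| = 19770 kW = 71172 MJ/h

Q_c = 71200 MJ/h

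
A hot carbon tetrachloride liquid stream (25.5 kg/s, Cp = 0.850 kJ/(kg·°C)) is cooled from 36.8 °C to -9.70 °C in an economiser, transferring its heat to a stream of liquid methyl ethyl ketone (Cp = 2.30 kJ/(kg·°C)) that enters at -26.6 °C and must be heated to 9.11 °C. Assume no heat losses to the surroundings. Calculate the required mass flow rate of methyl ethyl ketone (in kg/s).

Heat released by hot stream: Q = 25.5 × 0.850 × (36.8 − -9.70) = 1007.9 kJ/s
Energy balance on cold side (adiabatic exchanger): Q = ṁ_c·Cp_c·(T_c,out − T_c,in)
ṁ_c = 1007.9 / [2.30 × (9.11 − -26.6)] = 12.271 kg/s

ṁ_c = 12.3 kg/s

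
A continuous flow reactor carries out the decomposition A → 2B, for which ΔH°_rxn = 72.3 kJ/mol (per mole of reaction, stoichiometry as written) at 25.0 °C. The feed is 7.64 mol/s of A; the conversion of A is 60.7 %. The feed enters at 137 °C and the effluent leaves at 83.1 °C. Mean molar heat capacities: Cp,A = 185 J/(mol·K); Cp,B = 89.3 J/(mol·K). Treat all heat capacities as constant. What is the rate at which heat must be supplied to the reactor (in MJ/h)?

Q_in = 927 MJ/h

Extent of reaction ξ = 0.607 × 7.64 = 4.6375 mol/s
Reaction term: ξ·ΔH°_rxn = 4.6375 × 72.3 = 335.29 kJ/s
Sensible, feed 137→25 °C: -158.3 kJ/s
Outlet flows (mol/s): A 3.0025, B 9.275
Sensible, products 25→83.1 °C: 80.394 kJ/s
Q = ΔH = 257.38 kJ/s = 257.38 kW
Heat supplied = 926.58 MJ/h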